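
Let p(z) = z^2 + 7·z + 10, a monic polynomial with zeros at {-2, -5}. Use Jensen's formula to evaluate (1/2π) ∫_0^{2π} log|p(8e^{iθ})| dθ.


Zeros: -5, -2; r = 8.
Inside |z| < r: -5, -2. Outside (|z| ≥ r): ∅.
p(0) = 10, so log|p(0)| = log(10) = 2.3026.
Apply Jensen: I(r) = log|p(0)| + Σ_k log(r/|z_k|), summed over zeros inside |z| < r.
  log(r/|z_k|) for z_k = -2: log(8/2) = 1.3863
  log(r/|z_k|) for z_k = -5: log(8/5) = 0.4700
Sum over inside zeros: 1.8563.
I(r) = log|p(0)| + (inside sum) = 2.3026 + 1.8563 = 4.1589.
Closed form (all zeros inside, monic): I(r) = n·log(r) = 2·log(8) = 4.1589. ✓

I(r) ≈ 4.1589.


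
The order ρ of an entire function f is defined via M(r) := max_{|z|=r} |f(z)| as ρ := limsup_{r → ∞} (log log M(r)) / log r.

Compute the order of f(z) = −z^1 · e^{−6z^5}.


M(r) = max_{|z|=r} |-1|·|z|^1·|e^{−6z^5}| = 1·r^1 · e^{6r^5} (the factors attain their maxima compatibly on |z|=r). Then log M(r) = log 1 + 1·log r + 6r^5, dominated by the last term, so log log M(r) ~ 5·log r. The polynomial factor -1z^1 contributes only a log r term and does not affect the order. ρ = 5.
Therefore ρ = 5.

Order ρ = 5.


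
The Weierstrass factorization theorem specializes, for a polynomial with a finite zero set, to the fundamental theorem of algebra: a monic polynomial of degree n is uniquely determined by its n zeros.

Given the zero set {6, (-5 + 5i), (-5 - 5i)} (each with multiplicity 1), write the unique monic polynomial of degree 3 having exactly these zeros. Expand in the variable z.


The polynomial is p(z) = ∏_{α ∈ S} (z − α), where S = {6, (-5 + 5i), (-5 - 5i)}.
Expanding the product yields: p(z) = z^3 + 4·z^2 -10·z -300.
Note conjugate pairs combine to real quadratics: (z − (-5+5i))(z − (-5−5i)) = z² + 10z + 50.
The resulting polynomial has degree 3 and real coefficients as required.

p(z) = z^3 + 4·z^2 -10·z -300.


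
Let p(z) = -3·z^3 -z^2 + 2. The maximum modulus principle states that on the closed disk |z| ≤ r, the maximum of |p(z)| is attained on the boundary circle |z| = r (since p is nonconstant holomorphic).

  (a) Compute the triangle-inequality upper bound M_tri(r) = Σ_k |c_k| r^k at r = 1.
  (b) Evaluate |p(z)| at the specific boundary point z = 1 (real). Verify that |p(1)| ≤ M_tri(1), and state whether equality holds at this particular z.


Coefficients: c_0 = 2, c_1 = 0, c_2 = -1, c_3 = -3. Radius r = 1.
Part (a). Triangle bound: M_tri(r) = Σ_k |c_k| r^k
  = |2|·1^0 + |0|·1^1 + |-1|·1^2 + |-3|·1^3
  = 2 + 0 + 1 + 3 = 6.
This bounds M(r) := max_{|z|=r} |p(z)| from above; equality holds iff all terms c_k z^k can be made to align in phase at a single z on |z|=r.
Part (b). At z = 1 (real, on the circle |z| = r):
  p(1) = (2)·1^0 + (0)·1^1 + (-1)·1^2 + (-3)·1^3 = -2.
  |p(1)| = 2.
Check: |p(1)| = 2 ≤ 6 = M_tri(1). ✓ Equality does not hold at z = 1 (the coefficients have mixed signs, so the terms do not all align in phase there).

M_tri(1) = 6; |p(1)| = 2; equality at z=1: no.


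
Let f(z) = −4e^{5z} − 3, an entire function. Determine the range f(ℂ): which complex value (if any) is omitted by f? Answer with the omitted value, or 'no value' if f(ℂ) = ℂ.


Little Picard bounds the complement of f(ℂ) to at most one point.
e^{5z} is never zero on ℂ, so -4·e^{5z} takes every value in ℂ ∖ {0}. Adding -3 shifts the range to ℂ ∖ {-3}. Thus f omits exactly the value -3.

Omitted value: -3.


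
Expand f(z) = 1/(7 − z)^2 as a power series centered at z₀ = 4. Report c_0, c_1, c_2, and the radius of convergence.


Let w = z − z₀, so z = z₀ + w.
Then 7 − z = 7 − (z₀ + w) = (7 − z₀) − w = 3 − w.
f(z) = 1/(3 − w)^2 = (1/(3)^2) · (1 − w/(3))^{−2}.
By the binomial series (1−u)^{−2} = Σ_{n≥0} C(n+1, 1) u^n for |u|<1, with u = w/(3):
  c_n = C(n+1, 1) / (3)^(n+2).
  c_0 = 1/(3)^2 = 1/9.
  c_1 = 2/(3)^3 = 2/27.
  c_2 = 3/(3)^4 = 1/27.
The series is valid for |w/d| < 1, i.e. |z − z₀| < |d|.
Radius of convergence: R = |7 − z₀| = |3| = 3 (distance from z₀ to the singularity z = 7).

c_0 = 1/9, c_1 = 2/27, c_2 = 1/27; R = 3.


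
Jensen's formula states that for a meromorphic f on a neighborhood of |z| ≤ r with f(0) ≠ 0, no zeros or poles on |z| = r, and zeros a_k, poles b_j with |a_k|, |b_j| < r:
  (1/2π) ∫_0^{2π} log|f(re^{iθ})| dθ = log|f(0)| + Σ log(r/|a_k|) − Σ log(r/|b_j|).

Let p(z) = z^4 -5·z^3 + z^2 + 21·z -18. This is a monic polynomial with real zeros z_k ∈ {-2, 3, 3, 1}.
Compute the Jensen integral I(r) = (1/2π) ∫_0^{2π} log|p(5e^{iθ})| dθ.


Zeros: -2, 1, 3, 3; r = 5.
Inside |z| < r: -2, 1, 3, 3. Outside (|z| ≥ r): ∅.
p(0) = -18, so log|p(0)| = log(18) = 2.8904.
Apply Jensen: I(r) = log|p(0)| + Σ_k log(r/|z_k|), summed over zeros inside |z| < r.
  log(r/|z_k|) for z_k = -2: log(5/2) = 0.9163
  log(r/|z_k|) for z_k = 3: log(5/3) = 0.5108
  log(r/|z_k|) for z_k = 3: log(5/3) = 0.5108
  log(r/|z_k|) for z_k = 1: log(5/1) = 1.6094
Sum over inside zeros: 3.5474.
I(r) = log|p(0)| + (inside sum) = 2.8904 + 3.5474 = 6.4378.
Closed form (all zeros inside, monic): I(r) = n·log(r) = 4·log(5) = 6.4378. ✓

I(r) ≈ 6.4378.


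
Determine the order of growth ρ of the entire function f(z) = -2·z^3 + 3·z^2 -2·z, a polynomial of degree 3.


|f(z)| ≤ Σ|c_k|·r^k = O(r^3) as r → ∞. Polynomial growth is O(e^{r^ε}) for every ε > 0 (since r^3/e^{r^ε} → 0), so ρ ≤ ε for all ε > 0, i.e. ρ = 0. Every nonconstant polynomial has order 0.
Therefore ρ = 0.

Order ρ = 0.


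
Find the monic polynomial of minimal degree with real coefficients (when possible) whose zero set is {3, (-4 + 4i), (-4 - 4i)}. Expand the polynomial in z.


The polynomial is p(z) = ∏_{α ∈ S} (z − α), where S = {3, (-4 + 4i), (-4 - 4i)}.
Expanding the product yields: p(z) = z^3 + 5·z^2 + 8·z -96.
Note conjugate pairs combine to real quadratics: (z − (-4+4i))(z − (-4−4i)) = z² + 8z + 32.
The resulting polynomial has degree 3 and real coefficients as required.

p(z) = z^3 + 5·z^2 + 8·z -96.


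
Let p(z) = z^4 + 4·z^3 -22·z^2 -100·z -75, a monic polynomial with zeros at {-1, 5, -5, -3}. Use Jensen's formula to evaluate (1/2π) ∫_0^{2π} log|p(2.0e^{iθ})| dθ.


Zeros: -5, -3, -1, 5; r = 2.0.
Inside |z| < r: -1. Outside (|z| ≥ r): -5, -3, 5.
p(0) = -75, so log|p(0)| = log(75) = 4.3175.
Apply Jensen: I(r) = log|p(0)| + Σ_k log(r/|z_k|), summed over zeros inside |z| < r.
  log(r/|z_k|) for z_k = -1: log(2.0/1) = 0.6931
  Outside zeros (-5, -3, 5) contribute nothing to the Jensen sum.
Sum over inside zeros: 0.6931.
I(r) = log|p(0)| + (inside sum) = 4.3175 + 0.6931 = 5.0106.
Note: since some zeros are outside |z| ≤ r, the simplified n·log(r) form does NOT apply — only the inside zeros contribute.

I(r) ≈ 5.0106.


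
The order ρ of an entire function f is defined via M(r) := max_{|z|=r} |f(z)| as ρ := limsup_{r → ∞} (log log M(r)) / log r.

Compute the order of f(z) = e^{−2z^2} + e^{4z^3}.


Each summand is entire of order 2 and 3 respectively (as in the single-exponential case). The order of a sum is at most the max of the orders, so ρ ≤ 3. For the lower bound: on |z|=r choose arg z so that 4z^3 is real positive; then |e^{4z^3}| = e^{4r^3} while |e^{-2z^2}| ≤ e^{2r^2} = o(e^{4r^3}). So |f| ≥ e^{4r^3}(1 − o(1)) and ρ ≥ 3. Hence ρ = max(2, 3) = 3.
Therefore ρ = 3.

Order ρ = 3.


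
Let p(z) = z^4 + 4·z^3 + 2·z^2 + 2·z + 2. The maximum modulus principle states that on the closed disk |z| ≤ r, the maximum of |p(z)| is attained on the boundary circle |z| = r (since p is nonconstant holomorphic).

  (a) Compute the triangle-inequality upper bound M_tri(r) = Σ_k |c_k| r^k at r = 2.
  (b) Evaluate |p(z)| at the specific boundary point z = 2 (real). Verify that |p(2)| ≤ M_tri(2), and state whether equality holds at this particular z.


Coefficients: c_0 = 2, c_1 = 2, c_2 = 2, c_3 = 4, c_4 = 1. Radius r = 2.
Part (a). Triangle bound: M_tri(r) = Σ_k |c_k| r^k
  = |2|·2^0 + |2|·2^1 + |2|·2^2 + |4|·2^3 + |1|·2^4
  = 2 + 4 + 8 + 32 + 16 = 62.
This bounds M(r) := max_{|z|=r} |p(z)| from above; equality holds iff all terms c_k z^k can be made to align in phase at a single z on |z|=r.
Part (b). At z = 2 (real, on the circle |z| = r):
  p(2) = (2)·2^0 + (2)·2^1 + (2)·2^2 + (4)·2^3 + (1)·2^4 = 62.
  |p(2)| = 62.
Since all nonzero coefficients share the same sign, |p(2)| = 62 = M_tri(2); the triangle bound is attained at z = 2, so in fact M(r) = 62.

M_tri(2) = 62; |p(2)| = 62; equality at z=2: yes.


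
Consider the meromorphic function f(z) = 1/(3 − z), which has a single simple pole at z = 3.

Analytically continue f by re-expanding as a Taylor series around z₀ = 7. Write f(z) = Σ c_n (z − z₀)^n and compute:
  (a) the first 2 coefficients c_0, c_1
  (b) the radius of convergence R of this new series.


Let w = z − z₀, so z = z₀ + w.
Then 3 − z = 3 − (z₀ + w) = (3 − z₀) − w = -4 − w.
f(z) = 1/(-4 − w) = (1/(-4)) · 1/(1 − w/(-4)) = Σ_{n≥0} w^n / (-4)^(n+1).
So c_n = 1/(-4)^(n+1):
  c_0 = 1/(-4)^1 = -1/4.
  c_1 = 1/(-4)^2 = 1/16.
The series is valid for |w/d| < 1, i.e. |z − z₀| < |d|.
Radius of convergence: R = |3 − z₀| = |-4| = 4 (distance from z₀ to the singularity z = 3).

c_0 = -1/4, c_1 = 1/16; R = 4.


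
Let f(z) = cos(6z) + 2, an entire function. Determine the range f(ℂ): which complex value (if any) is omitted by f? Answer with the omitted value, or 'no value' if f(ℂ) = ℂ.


Little Picard bounds the complement of f(ℂ) to at most one point.
cos is entire and surjective onto ℂ: for every w ∈ ℂ, cos(ζ) = w has a solution ζ ∈ ℂ (e.g., via the complex inverse arccos). With ζ = 6z this gives z = ζ/(6). Then 1·cos(6z) takes every value in 1·ℂ = ℂ, and adding 2 is a bijection of ℂ. So f is surjective and omits no value. (Note: only on the real line is cos bounded by [−1, 1].)

Omitted value: no value.


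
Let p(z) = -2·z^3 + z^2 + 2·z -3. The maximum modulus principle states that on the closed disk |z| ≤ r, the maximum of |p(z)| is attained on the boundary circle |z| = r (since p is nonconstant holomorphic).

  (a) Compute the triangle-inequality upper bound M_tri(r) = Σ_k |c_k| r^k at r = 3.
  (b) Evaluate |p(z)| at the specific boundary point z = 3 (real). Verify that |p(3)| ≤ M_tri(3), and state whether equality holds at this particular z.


Coefficients: c_0 = -3, c_1 = 2, c_2 = 1, c_3 = -2. Radius r = 3.
Part (a). Triangle bound: M_tri(r) = Σ_k |c_k| r^k
  = |-3|·3^0 + |2|·3^1 + |1|·3^2 + |-2|·3^3
  = 3 + 6 + 9 + 54 = 72.
This bounds M(r) := max_{|z|=r} |p(z)| from above; equality holds iff all terms c_k z^k can be made to align in phase at a single z on |z|=r.
Part (b). At z = 3 (real, on the circle |z| = r):
  p(3) = (-3)·3^0 + (2)·3^1 + (1)·3^2 + (-2)·3^3 = -42.
  |p(3)| = 42.
Check: |p(3)| = 42 ≤ 72 = M_tri(3). ✓ Equality does not hold at z = 3 (the coefficients have mixed signs, so the terms do not all align in phase there).

M_tri(3) = 72; |p(3)| = 42; equality at z=3: no.


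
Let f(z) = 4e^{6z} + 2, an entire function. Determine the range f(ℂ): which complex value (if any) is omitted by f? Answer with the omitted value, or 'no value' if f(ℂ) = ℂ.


Little Picard bounds the complement of f(ℂ) to at most one point.
e^{6z} is never zero on ℂ, so 4·e^{6z} takes every value in ℂ ∖ {0}. Adding 2 shifts the range to ℂ ∖ {2}. Thus f omits exactly the value 2.

Omitted value: 2.


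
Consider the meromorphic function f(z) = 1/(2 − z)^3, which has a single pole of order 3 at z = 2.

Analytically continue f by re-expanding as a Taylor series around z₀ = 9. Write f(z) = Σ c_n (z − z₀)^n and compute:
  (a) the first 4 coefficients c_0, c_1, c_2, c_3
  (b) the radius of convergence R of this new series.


Let w = z − z₀, so z = z₀ + w.
Then 2 − z = 2 − (z₀ + w) = (2 − z₀) − w = -7 − w.
f(z) = 1/(-7 − w)^3 = (1/(-7)^3) · (1 − w/(-7))^{−3}.
By the binomial series (1−u)^{−3} = Σ_{n≥0} C(n+2, 2) u^n for |u|<1, with u = w/(-7):
  c_n = C(n+2, 2) / (-7)^(n+3).
  c_0 = 1/(-7)^3 = -1/343.
  c_1 = 3/(-7)^4 = 3/2401.
  c_2 = 6/(-7)^5 = -6/16807.
  c_3 = 10/(-7)^6 = 10/117649.
The series is valid for |w/d| < 1, i.e. |z − z₀| < |d|.
Radius of convergence: R = |2 − z₀| = |-7| = 7 (distance from z₀ to the singularity z = 2).

c_0 = -1/343, c_1 = 3/2401, c_2 = -6/16807, c_3 = 10/117649; R = 7.


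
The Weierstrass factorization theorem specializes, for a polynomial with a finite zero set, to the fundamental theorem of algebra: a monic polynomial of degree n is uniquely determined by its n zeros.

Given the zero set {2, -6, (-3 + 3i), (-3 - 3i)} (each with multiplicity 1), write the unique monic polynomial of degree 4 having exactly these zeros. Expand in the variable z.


The polynomial is p(z) = ∏_{α ∈ S} (z − α), where S = {2, -6, (-3 + 3i), (-3 - 3i)}.
Expanding the product yields: p(z) = z^4 + 10·z^3 + 30·z^2 -216.
Note conjugate pairs combine to real quadratics: (z − (-3+3i))(z − (-3−3i)) = z² + 6z + 18.
The resulting polynomial has degree 4 and real coefficients as required.

p(z) = z^4 + 10·z^3 + 30·z^2 -216.


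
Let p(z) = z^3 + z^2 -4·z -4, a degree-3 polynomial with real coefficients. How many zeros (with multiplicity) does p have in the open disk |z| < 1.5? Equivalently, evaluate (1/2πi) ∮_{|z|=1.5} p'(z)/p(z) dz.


The zeros of p are: -2, -1, 2.
Their magnitudes are: 2, 1, 2.
Zeros with |z| < R = 1.5: -1.
Count = 1.
By the argument principle, (1/2πi) ∮_{|z|=R} p'(z)/p(z) dz equals exactly this count.

Number of zeros inside |z| < 1.5: 1.


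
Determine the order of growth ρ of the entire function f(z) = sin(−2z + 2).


sin(w) is a linear combination of e^{iw} and e^{−iw} (or e^w, e^{−w} in the hyperbolic case), so |sin(w)| ≤ e^{|w|}. With w = −2z + 2, |w| ≤ 2|z| + 2 = 2r + 2 on |z| = r, giving M(r) ≤ e^{2r + 2}, so ρ ≤ 1. On a suitable ray (z = it for sin/cos; z = t for sinh/cosh, t real → ∞), |sin(−2z + 2)| grows like e^{2|t|}/2, so ρ ≥ 1. Hence ρ = 1.
Therefore ρ = 1.

Order ρ = 1.


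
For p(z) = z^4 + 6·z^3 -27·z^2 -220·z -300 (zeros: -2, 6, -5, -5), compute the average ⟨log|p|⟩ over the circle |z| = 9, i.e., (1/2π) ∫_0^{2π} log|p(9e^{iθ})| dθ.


Zeros: -5, -5, -2, 6; r = 9.
Inside |z| < r: -5, -5, -2, 6. Outside (|z| ≥ r): ∅.
p(0) = -300, so log|p(0)| = log(300) = 5.7038.
Apply Jensen: I(r) = log|p(0)| + Σ_k log(r/|z_k|), summed over zeros inside |z| < r.
  log(r/|z_k|) for z_k = -2: log(9/2) = 1.5041
  log(r/|z_k|) for z_k = 6: log(9/6) = 0.4055
  log(r/|z_k|) for z_k = -5: log(9/5) = 0.5878
  log(r/|z_k|) for z_k = -5: log(9/5) = 0.5878
Sum over inside zeros: 3.0851.
I(r) = log|p(0)| + (inside sum) = 5.7038 + 3.0851 = 8.7889.
Closed form (all zeros inside, monic): I(r) = n·log(r) = 4·log(9) = 8.7889. ✓

I(r) ≈ 8.7889.


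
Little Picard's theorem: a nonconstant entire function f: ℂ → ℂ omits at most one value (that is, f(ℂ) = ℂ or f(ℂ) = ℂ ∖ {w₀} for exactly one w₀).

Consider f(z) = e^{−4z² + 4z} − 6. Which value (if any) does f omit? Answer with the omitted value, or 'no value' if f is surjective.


Little Picard bounds the complement of f(ℂ) to at most one point.
The exponent g(z) = −4z² + 4z is a nonconstant polynomial, hence surjective onto ℂ. So e^{g(z)} takes every value in {e^w : w ∈ ℂ} = ℂ ∖ {0}. Adding -6 shifts the range to ℂ ∖ {-6}. f omits exactly -6.

Omitted value: -6.


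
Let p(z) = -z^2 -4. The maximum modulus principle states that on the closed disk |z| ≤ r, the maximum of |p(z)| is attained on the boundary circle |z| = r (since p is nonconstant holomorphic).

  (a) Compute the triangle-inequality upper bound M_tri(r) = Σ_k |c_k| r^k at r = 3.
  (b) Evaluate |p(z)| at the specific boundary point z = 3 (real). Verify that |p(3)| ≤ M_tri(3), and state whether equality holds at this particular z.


Coefficients: c_0 = -4, c_1 = 0, c_2 = -1. Radius r = 3.
Part (a). Triangle bound: M_tri(r) = Σ_k |c_k| r^k
  = |-4|·3^0 + |0|·3^1 + |-1|·3^2
  = 4 + 0 + 9 = 13.
This bounds M(r) := max_{|z|=r} |p(z)| from above; equality holds iff all terms c_k z^k can be made to align in phase at a single z on |z|=r.
Part (b). At z = 3 (real, on the circle |z| = r):
  p(3) = (-4)·3^0 + (0)·3^1 + (-1)·3^2 = -13.
  |p(3)| = 13.
Since all nonzero coefficients share the same sign, |p(3)| = 13 = M_tri(3); the triangle bound is attained at z = 3, so in fact M(r) = 13.

M_tri(3) = 13; |p(3)| = 13; equality at z=3: yes.


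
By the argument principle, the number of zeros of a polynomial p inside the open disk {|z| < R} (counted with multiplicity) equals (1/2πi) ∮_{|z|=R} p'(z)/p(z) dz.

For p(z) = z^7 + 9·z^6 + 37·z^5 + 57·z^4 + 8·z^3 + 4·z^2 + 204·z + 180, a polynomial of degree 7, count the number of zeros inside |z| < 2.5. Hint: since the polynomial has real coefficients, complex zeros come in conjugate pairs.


The zeros of p are: (-2 + 1i), (-2 - 1i), (-3 + 3i), (-3 - 3i), -1, (1 + 1i), (1 - 1i).
Their magnitudes are: 2.236, 2.236, 4.243, 4.243, 1, 1.414, 1.414.
Zeros with |z| < R = 2.5: (-2 + 1i), (-2 - 1i), -1, (1 + 1i), (1 - 1i).
Count = 5.
By the argument principle, (1/2πi) ∮_{|z|=R} p'(z)/p(z) dz equals exactly this count.

Number of zeros inside |z| < 2.5: 5.


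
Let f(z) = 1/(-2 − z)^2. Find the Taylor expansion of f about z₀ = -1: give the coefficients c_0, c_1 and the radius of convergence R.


Let w = z − z₀, so z = z₀ + w.
Then -2 − z = -2 − (z₀ + w) = (-2 − z₀) − w = -1 − w.
f(z) = 1/(-1 − w)^2 = (1/(-1)^2) · (1 − w/(-1))^{−2}.
By the binomial series (1−u)^{−2} = Σ_{n≥0} C(n+1, 1) u^n for |u|<1, with u = w/(-1):
  c_n = C(n+1, 1) / (-1)^(n+2).
  c_0 = 1/(-1)^2 = 1.
  c_1 = 2/(-1)^3 = -2.
The series is valid for |w/d| < 1, i.e. |z − z₀| < |d|.
Radius of convergence: R = |-2 − z₀| = |-1| = 1 (distance from z₀ to the singularity z = -2).

c_0 = 1, c_1 = -2; R = 1.


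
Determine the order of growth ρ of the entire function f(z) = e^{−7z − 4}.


|e^{−7z − 4}| = e^{Re(-7·z) + -4} ≤ e^{7|z|^1 + -4} = e^{7r^1 + -4} on |z| = r, so ρ ≤ 1. Choosing z on |z|=r so that -7·z is real positive (always possible by picking arg z appropriately) gives |f(z)| = e^{7r^1 + -4}, matching the bound. The additive constant -4 does not affect log log M(r) ~ 1·log r. Hence ρ = 1.
Therefore ρ = 1.

Order ρ = 1.


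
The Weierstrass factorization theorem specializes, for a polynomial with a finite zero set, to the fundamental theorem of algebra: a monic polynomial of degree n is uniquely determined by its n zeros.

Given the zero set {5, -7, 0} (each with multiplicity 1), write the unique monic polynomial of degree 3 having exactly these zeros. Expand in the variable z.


The polynomial is p(z) = ∏_{α ∈ S} (z − α), where S = {5, -7, 0}.
Expanding the product yields: p(z) = z^3 + 2·z^2 -35·z.
The resulting polynomial has degree 3 and real coefficients as required.

p(z) = z^3 + 2·z^2 -35·z.


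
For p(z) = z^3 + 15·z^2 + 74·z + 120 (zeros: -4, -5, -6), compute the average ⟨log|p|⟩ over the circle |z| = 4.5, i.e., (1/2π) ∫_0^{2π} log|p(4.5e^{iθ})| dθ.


Zeros: -6, -5, -4; r = 4.5.
Inside |z| < r: -4. Outside (|z| ≥ r): -6, -5.
p(0) = 120, so log|p(0)| = log(120) = 4.7875.
Apply Jensen: I(r) = log|p(0)| + Σ_k log(r/|z_k|), summed over zeros inside |z| < r.
  log(r/|z_k|) for z_k = -4: log(4.5/4) = 0.1178
  Outside zeros (-6, -5) contribute nothing to the Jensen sum.
Sum over inside zeros: 0.1178.
I(r) = log|p(0)| + (inside sum) = 4.7875 + 0.1178 = 4.9053.
Note: since some zeros are outside |z| ≤ r, the simplified n·log(r) form does NOT apply — only the inside zeros contribute.

I(r) ≈ 4.9053.


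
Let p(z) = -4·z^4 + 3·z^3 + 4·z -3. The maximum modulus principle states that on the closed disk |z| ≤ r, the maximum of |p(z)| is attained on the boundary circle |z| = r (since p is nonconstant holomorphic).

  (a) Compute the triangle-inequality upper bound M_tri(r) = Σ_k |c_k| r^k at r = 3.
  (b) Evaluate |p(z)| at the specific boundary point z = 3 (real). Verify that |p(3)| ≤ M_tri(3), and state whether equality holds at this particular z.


Coefficients: c_0 = -3, c_1 = 4, c_2 = 0, c_3 = 3, c_4 = -4. Radius r = 3.
Part (a). Triangle bound: M_tri(r) = Σ_k |c_k| r^k
  = |-3|·3^0 + |4|·3^1 + |0|·3^2 + |3|·3^3 + |-4|·3^4
  = 3 + 12 + 0 + 81 + 324 = 420.
This bounds M(r) := max_{|z|=r} |p(z)| from above; equality holds iff all terms c_k z^k can be made to align in phase at a single z on |z|=r.
Part (b). At z = 3 (real, on the circle |z| = r):
  p(3) = (-3)·3^0 + (4)·3^1 + (0)·3^2 + (3)·3^3 + (-4)·3^4 = -234.
  |p(3)| = 234.
Check: |p(3)| = 234 ≤ 420 = M_tri(3). ✓ Equality does not hold at z = 3 (the coefficients have mixed signs, so the terms do not all align in phase there).

M_tri(3) = 420; |p(3)| = 234; equality at z=3: no.


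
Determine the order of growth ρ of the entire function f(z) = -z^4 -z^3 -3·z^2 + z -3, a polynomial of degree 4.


|f(z)| ≤ Σ|c_k|·r^k = O(r^4) as r → ∞. Polynomial growth is O(e^{r^ε}) for every ε > 0 (since r^4/e^{r^ε} → 0), so ρ ≤ ε for all ε > 0, i.e. ρ = 0. Every nonconstant polynomial has order 0.
Therefore ρ = 0.

Order ρ = 0.


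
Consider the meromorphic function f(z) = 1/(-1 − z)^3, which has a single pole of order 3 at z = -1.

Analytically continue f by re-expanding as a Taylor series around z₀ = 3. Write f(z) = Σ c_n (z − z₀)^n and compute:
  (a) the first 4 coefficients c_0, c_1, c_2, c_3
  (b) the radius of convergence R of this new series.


Let w = z − z₀, so z = z₀ + w.
Then -1 − z = -1 − (z₀ + w) = (-1 − z₀) − w = -4 − w.
f(z) = 1/(-4 − w)^3 = (1/(-4)^3) · (1 − w/(-4))^{−3}.
By the binomial series (1−u)^{−3} = Σ_{n≥0} C(n+2, 2) u^n for |u|<1, with u = w/(-4):
  c_n = C(n+2, 2) / (-4)^(n+3).
  c_0 = 1/(-4)^3 = -1/64.
  c_1 = 3/(-4)^4 = 3/256.
  c_2 = 6/(-4)^5 = -3/512.
  c_3 = 10/(-4)^6 = 5/2048.
The series is valid for |w/d| < 1, i.e. |z − z₀| < |d|.
Radius of convergence: R = |-1 − z₀| = |-4| = 4 (distance from z₀ to the singularity z = -1).

c_0 = -1/64, c_1 = 3/256, c_2 = -3/512, c_3 = 5/2048; R = 4.


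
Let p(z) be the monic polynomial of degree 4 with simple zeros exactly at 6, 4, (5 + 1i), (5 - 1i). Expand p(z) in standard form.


The polynomial is p(z) = ∏_{α ∈ S} (z − α), where S = {6, 4, (5 + 1i), (5 - 1i)}.
Expanding the product yields: p(z) = z^4 -20·z^3 + 150·z^2 -500·z + 624.
Note conjugate pairs combine to real quadratics: (z − (5+1i))(z − (5−1i)) = z² − 10z + 26.
The resulting polynomial has degree 4 and real coefficients as required.

p(z) = z^4 -20·z^3 + 150·z^2 -500·z + 624.


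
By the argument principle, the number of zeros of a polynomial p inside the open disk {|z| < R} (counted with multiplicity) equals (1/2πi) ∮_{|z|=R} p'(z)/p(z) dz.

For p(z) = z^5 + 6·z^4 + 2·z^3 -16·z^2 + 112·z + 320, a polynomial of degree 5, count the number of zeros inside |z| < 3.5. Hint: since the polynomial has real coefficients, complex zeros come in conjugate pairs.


The zeros of p are: (2 + 2i), (2 - 2i), -4, (-3 + 1i), (-3 - 1i).
Their magnitudes are: 2.828, 2.828, 4, 3.162, 3.162.
Zeros with |z| < R = 3.5: (2 + 2i), (2 - 2i), (-3 + 1i), (-3 - 1i).
Count = 4.
By the argument principle, (1/2πi) ∮_{|z|=R} p'(z)/p(z) dz equals exactly this count.

Number of zeros inside |z| < 3.5: 4.


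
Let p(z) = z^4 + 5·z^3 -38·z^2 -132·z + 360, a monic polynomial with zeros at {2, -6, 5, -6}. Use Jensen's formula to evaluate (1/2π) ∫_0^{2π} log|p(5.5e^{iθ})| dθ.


Zeros: -6, -6, 2, 5; r = 5.5.
Inside |z| < r: 2, 5. Outside (|z| ≥ r): -6, -6.
p(0) = 360, so log|p(0)| = log(360) = 5.8861.
Apply Jensen: I(r) = log|p(0)| + Σ_k log(r/|z_k|), summed over zeros inside |z| < r.
  log(r/|z_k|) for z_k = 2: log(5.5/2) = 1.0116
  log(r/|z_k|) for z_k = 5: log(5.5/5) = 0.0953
  Outside zeros (-6, -6) contribute nothing to the Jensen sum.
Sum over inside zeros: 1.1069.
I(r) = log|p(0)| + (inside sum) = 5.8861 + 1.1069 = 6.9930.
Note: since some zeros are outside |z| ≤ r, the simplified n·log(r) form does NOT apply — only the inside zeros contribute.

I(r) ≈ 6.9930.


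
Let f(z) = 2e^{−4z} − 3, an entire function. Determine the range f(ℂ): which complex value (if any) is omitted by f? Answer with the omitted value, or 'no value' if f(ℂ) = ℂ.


Little Picard bounds the complement of f(ℂ) to at most one point.
e^{−4z} is never zero on ℂ, so 2·e^{−4z} takes every value in ℂ ∖ {0}. Adding -3 shifts the range to ℂ ∖ {-3}. Thus f omits exactly the value -3.

Omitted value: -3.


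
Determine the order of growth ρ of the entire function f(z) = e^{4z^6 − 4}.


|e^{4z^6 − 4}| = e^{Re(4·z^6) + -4} ≤ e^{4|z|^6 + -4} = e^{4r^6 + -4} on |z| = r, so ρ ≤ 6. Choosing z on |z|=r so that 4·z^6 is real positive (always possible by picking arg z appropriately) gives |f(z)| = e^{4r^6 + -4}, matching the bound. The additive constant -4 does not affect log log M(r) ~ 6·log r. Hence ρ = 6.
Therefore ρ = 6.

Order ρ = 6.


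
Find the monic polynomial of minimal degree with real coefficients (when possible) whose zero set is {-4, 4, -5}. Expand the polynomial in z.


The polynomial is p(z) = ∏_{α ∈ S} (z − α), where S = {-4, 4, -5}.
Expanding the product yields: p(z) = z^3 + 5·z^2 -16·z -80.
The resulting polynomial has degree 3 and real coefficients as required.

p(z) = z^3 + 5·z^2 -16·z -80.


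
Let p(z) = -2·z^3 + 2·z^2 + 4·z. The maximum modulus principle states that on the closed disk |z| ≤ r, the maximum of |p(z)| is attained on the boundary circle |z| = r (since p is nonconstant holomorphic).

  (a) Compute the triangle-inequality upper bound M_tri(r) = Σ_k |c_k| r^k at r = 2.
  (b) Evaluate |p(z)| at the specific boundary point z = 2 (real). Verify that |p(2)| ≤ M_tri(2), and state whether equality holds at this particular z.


Coefficients: c_0 = 0, c_1 = 4, c_2 = 2, c_3 = -2. Radius r = 2.
Part (a). Triangle bound: M_tri(r) = Σ_k |c_k| r^k
  = |0|·2^0 + |4|·2^1 + |2|·2^2 + |-2|·2^3
  = 0 + 8 + 8 + 16 = 32.
This bounds M(r) := max_{|z|=r} |p(z)| from above; equality holds iff all terms c_k z^k can be made to align in phase at a single z on |z|=r.
Part (b). At z = 2 (real, on the circle |z| = r):
  p(2) = (0)·2^0 + (4)·2^1 + (2)·2^2 + (-2)·2^3 = 0.
  |p(2)| = 0.
Check: |p(2)| = 0 ≤ 32 = M_tri(2). ✓ Equality does not hold at z = 2 (the coefficients have mixed signs, so the terms do not all align in phase there).

M_tri(2) = 32; |p(2)| = 0; equality at z=2: no.


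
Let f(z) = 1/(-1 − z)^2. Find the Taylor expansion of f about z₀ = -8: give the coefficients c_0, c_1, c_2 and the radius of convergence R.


Let w = z − z₀, so z = z₀ + w.
Then -1 − z = -1 − (z₀ + w) = (-1 − z₀) − w = 7 − w.
f(z) = 1/(7 − w)^2 = (1/(7)^2) · (1 − w/(7))^{−2}.
By the binomial series (1−u)^{−2} = Σ_{n≥0} C(n+1, 1) u^n for |u|<1, with u = w/(7):
  c_n = C(n+1, 1) / (7)^(n+2).
  c_0 = 1/(7)^2 = 1/49.
  c_1 = 2/(7)^3 = 2/343.
  c_2 = 3/(7)^4 = 3/2401.
The series is valid for |w/d| < 1, i.e. |z − z₀| < |d|.
Radius of convergence: R = |-1 − z₀| = |7| = 7 (distance from z₀ to the singularity z = -1).

c_0 = 1/49, c_1 = 2/343, c_2 = 3/2401; R = 7.


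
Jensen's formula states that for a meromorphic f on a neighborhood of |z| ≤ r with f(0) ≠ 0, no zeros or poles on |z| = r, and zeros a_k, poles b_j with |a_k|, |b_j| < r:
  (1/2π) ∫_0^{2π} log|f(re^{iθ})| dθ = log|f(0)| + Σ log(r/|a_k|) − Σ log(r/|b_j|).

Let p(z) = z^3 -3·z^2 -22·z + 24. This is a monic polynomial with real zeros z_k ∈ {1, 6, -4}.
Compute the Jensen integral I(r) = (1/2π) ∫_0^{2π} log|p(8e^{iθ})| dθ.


Zeros: -4, 1, 6; r = 8.
Inside |z| < r: -4, 1, 6. Outside (|z| ≥ r): ∅.
p(0) = 24, so log|p(0)| = log(24) = 3.1781.
Apply Jensen: I(r) = log|p(0)| + Σ_k log(r/|z_k|), summed over zeros inside |z| < r.
  log(r/|z_k|) for z_k = 1: log(8/1) = 2.0794
  log(r/|z_k|) for z_k = 6: log(8/6) = 0.2877
  log(r/|z_k|) for z_k = -4: log(8/4) = 0.6931
Sum over inside zeros: 3.0603.
I(r) = log|p(0)| + (inside sum) = 3.1781 + 3.0603 = 6.2383.
Closed form (all zeros inside, monic): I(r) = n·log(r) = 3·log(8) = 6.2383. ✓

I(r) ≈ 6.2383.


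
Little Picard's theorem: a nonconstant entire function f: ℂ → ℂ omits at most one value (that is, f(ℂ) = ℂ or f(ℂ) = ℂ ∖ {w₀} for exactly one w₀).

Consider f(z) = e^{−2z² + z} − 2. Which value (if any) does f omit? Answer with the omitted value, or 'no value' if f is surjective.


Little Picard bounds the complement of f(ℂ) to at most one point.
The exponent g(z) = −2z² + z is a nonconstant polynomial, hence surjective onto ℂ. So e^{g(z)} takes every value in {e^w : w ∈ ℂ} = ℂ ∖ {0}. Adding -2 shifts the range to ℂ ∖ {-2}. f omits exactly -2.

Omitted value: -2.


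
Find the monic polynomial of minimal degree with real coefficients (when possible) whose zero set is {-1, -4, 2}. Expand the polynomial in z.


The polynomial is p(z) = ∏_{α ∈ S} (z − α), where S = {-1, -4, 2}.
Expanding the product yields: p(z) = z^3 + 3·z^2 -6·z -8.
The resulting polynomial has degree 3 and real coefficients as required.

p(z) = z^3 + 3·z^2 -6·z -8.


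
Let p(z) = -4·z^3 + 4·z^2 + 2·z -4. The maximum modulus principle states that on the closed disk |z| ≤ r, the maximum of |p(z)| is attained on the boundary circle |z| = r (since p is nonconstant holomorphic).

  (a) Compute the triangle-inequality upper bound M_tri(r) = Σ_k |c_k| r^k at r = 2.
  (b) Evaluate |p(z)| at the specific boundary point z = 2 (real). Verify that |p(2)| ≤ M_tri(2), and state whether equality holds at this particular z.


Coefficients: c_0 = -4, c_1 = 2, c_2 = 4, c_3 = -4. Radius r = 2.
Part (a). Triangle bound: M_tri(r) = Σ_k |c_k| r^k
  = |-4|·2^0 + |2|·2^1 + |4|·2^2 + |-4|·2^3
  = 4 + 4 + 16 + 32 = 56.
This bounds M(r) := max_{|z|=r} |p(z)| from above; equality holds iff all terms c_k z^k can be made to align in phase at a single z on |z|=r.
Part (b). At z = 2 (real, on the circle |z| = r):
  p(2) = (-4)·2^0 + (2)·2^1 + (4)·2^2 + (-4)·2^3 = -16.
  |p(2)| = 16.
Check: |p(2)| = 16 ≤ 56 = M_tri(2). ✓ Equality does not hold at z = 2 (the coefficients have mixed signs, so the terms do not all align in phase there).

M_tri(2) = 56; |p(2)| = 16; equality at z=2: no.


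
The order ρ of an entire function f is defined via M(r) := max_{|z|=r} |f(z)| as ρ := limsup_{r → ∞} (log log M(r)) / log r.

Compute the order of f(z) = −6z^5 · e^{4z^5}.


M(r) = max_{|z|=r} |-6|·|z|^5·|e^{4z^5}| = 6·r^5 · e^{4r^5} (the factors attain their maxima compatibly on |z|=r). Then log M(r) = log 6 + 5·log r + 4r^5, dominated by the last term, so log log M(r) ~ 5·log r. The polynomial factor -6z^5 contributes only a log r term and does not affect the order. ρ = 5.
Therefore ρ = 5.

Order ρ = 5.


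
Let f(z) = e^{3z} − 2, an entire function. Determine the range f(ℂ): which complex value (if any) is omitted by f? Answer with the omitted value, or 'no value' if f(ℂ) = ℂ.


Little Picard bounds the complement of f(ℂ) to at most one point.
e^{3z} is never zero on ℂ, so 1·e^{3z} takes every value in ℂ ∖ {0}. Adding -2 shifts the range to ℂ ∖ {-2}. Thus f omits exactly the value -2.

Omitted value: -2.


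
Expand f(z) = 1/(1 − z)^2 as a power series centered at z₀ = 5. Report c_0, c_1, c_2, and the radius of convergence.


Let w = z − z₀, so z = z₀ + w.
Then 1 − z = 1 − (z₀ + w) = (1 − z₀) − w = -4 − w.
f(z) = 1/(-4 − w)^2 = (1/(-4)^2) · (1 − w/(-4))^{−2}.
By the binomial series (1−u)^{−2} = Σ_{n≥0} C(n+1, 1) u^n for |u|<1, with u = w/(-4):
  c_n = C(n+1, 1) / (-4)^(n+2).
  c_0 = 1/(-4)^2 = 1/16.
  c_1 = 2/(-4)^3 = -1/32.
  c_2 = 3/(-4)^4 = 3/256.
The series is valid for |w/d| < 1, i.e. |z − z₀| < |d|.
Radius of convergence: R = |1 − z₀| = |-4| = 4 (distance from z₀ to the singularity z = 1).

c_0 = 1/16, c_1 = -1/32, c_2 = 3/256; R = 4.


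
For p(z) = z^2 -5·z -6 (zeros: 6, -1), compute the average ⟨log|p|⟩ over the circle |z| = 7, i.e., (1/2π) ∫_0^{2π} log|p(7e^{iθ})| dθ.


Zeros: -1, 6; r = 7.
Inside |z| < r: -1, 6. Outside (|z| ≥ r): ∅.
p(0) = -6, so log|p(0)| = log(6) = 1.7918.
Apply Jensen: I(r) = log|p(0)| + Σ_k log(r/|z_k|), summed over zeros inside |z| < r.
  log(r/|z_k|) for z_k = 6: log(7/6) = 0.1542
  log(r/|z_k|) for z_k = -1: log(7/1) = 1.9459
Sum over inside zeros: 2.1001.
I(r) = log|p(0)| + (inside sum) = 1.7918 + 2.1001 = 3.8918.
Closed form (all zeros inside, monic): I(r) = n·log(r) = 2·log(7) = 3.8918. ✓

I(r) ≈ 3.8918.


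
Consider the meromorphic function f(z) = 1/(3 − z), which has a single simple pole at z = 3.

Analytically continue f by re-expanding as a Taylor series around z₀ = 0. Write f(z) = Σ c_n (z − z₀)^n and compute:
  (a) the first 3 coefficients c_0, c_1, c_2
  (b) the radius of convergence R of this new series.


Let w = z − z₀, so z = z₀ + w.
Then 3 − z = 3 − (z₀ + w) = (3 − z₀) − w = 3 − w.
f(z) = 1/(3 − w) = (1/(3)) · 1/(1 − w/(3)) = Σ_{n≥0} w^n / (3)^(n+1).
So c_n = 1/(3)^(n+1):
  c_0 = 1/(3)^1 = 1/3.
  c_1 = 1/(3)^2 = 1/9.
  c_2 = 1/(3)^3 = 1/27.
The series is valid for |w/d| < 1, i.e. |z − z₀| < |d|.
Radius of convergence: R = |3 − z₀| = |3| = 3 (distance from z₀ to the singularity z = 3).

c_0 = 1/3, c_1 = 1/9, c_2 = 1/27; R = 3.


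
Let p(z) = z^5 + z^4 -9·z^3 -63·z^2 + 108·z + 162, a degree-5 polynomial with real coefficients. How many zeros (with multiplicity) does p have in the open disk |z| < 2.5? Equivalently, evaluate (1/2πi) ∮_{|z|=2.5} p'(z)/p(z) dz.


The zeros of p are: -1, 3, (-3 + 3i), (-3 - 3i), 3.
Their magnitudes are: 1, 3, 4.243, 4.243, 3.
Zeros with |z| < R = 2.5: -1.
Count = 1.
By the argument principle, (1/2πi) ∮_{|z|=R} p'(z)/p(z) dz equals exactly this count.

Number of zeros inside |z| < 2.5: 1.


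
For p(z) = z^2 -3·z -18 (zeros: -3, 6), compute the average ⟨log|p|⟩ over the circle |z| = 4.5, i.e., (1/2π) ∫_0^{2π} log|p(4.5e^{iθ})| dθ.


Zeros: -3, 6; r = 4.5.
Inside |z| < r: -3. Outside (|z| ≥ r): 6.
p(0) = -18, so log|p(0)| = log(18) = 2.8904.
Apply Jensen: I(r) = log|p(0)| + Σ_k log(r/|z_k|), summed over zeros inside |z| < r.
  log(r/|z_k|) for z_k = -3: log(4.5/3) = 0.4055
  Outside zeros (6) contribute nothing to the Jensen sum.
Sum over inside zeros: 0.4055.
I(r) = log|p(0)| + (inside sum) = 2.8904 + 0.4055 = 3.2958.
Note: since some zeros are outside |z| ≤ r, the simplified n·log(r) form does NOT apply — only the inside zeros contribute.

I(r) ≈ 3.2958.


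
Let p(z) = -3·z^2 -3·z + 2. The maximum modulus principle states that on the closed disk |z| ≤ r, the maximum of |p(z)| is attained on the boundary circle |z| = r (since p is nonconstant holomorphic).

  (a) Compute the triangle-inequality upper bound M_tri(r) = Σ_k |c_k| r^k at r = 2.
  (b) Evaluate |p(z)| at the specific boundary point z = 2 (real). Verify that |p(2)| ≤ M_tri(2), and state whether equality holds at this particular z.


Coefficients: c_0 = 2, c_1 = -3, c_2 = -3. Radius r = 2.
Part (a). Triangle bound: M_tri(r) = Σ_k |c_k| r^k
  = |2|·2^0 + |-3|·2^1 + |-3|·2^2
  = 2 + 6 + 12 = 20.
This bounds M(r) := max_{|z|=r} |p(z)| from above; equality holds iff all terms c_k z^k can be made to align in phase at a single z on |z|=r.
Part (b). At z = 2 (real, on the circle |z| = r):
  p(2) = (2)·2^0 + (-3)·2^1 + (-3)·2^2 = -16.
  |p(2)| = 16.
Check: |p(2)| = 16 ≤ 20 = M_tri(2). ✓ Equality does not hold at z = 2 (the coefficients have mixed signs, so the terms do not all align in phase there).

M_tri(2) = 20; |p(2)| = 16; equality at z=2: no.


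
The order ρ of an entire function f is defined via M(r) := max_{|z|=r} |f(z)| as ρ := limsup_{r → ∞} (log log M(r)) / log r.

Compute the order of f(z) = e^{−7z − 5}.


|e^{−7z − 5}| = e^{Re(-7·z) + -5} ≤ e^{7|z|^1 + -5} = e^{7r^1 + -5} on |z| = r, so ρ ≤ 1. Choosing z on |z|=r so that -7·z is real positive (always possible by picking arg z appropriately) gives |f(z)| = e^{7r^1 + -5}, matching the bound. The additive constant -5 does not affect log log M(r) ~ 1·log r. Hence ρ = 1.
Therefore ρ = 1.

Order ρ = 1.


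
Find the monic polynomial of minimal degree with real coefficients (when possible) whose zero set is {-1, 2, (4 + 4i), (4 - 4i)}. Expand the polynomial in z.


The polynomial is p(z) = ∏_{α ∈ S} (z − α), where S = {-1, 2, (4 + 4i), (4 - 4i)}.
Expanding the product yields: p(z) = z^4 -9·z^3 + 38·z^2 -16·z -64.
Note conjugate pairs combine to real quadratics: (z − (4+4i))(z − (4−4i)) = z² − 8z + 32.
The resulting polynomial has degree 4 and real coefficients as required.

p(z) = z^4 -9·z^3 + 38·z^2 -16·z -64.


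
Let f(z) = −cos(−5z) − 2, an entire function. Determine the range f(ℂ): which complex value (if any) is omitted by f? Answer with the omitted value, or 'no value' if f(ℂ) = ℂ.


Little Picard bounds the complement of f(ℂ) to at most one point.
cos is entire and surjective onto ℂ: for every w ∈ ℂ, cos(ζ) = w has a solution ζ ∈ ℂ (e.g., via the complex inverse arccos). With ζ = −5z this gives z = ζ/(-5). Then -1·cos(−5z) takes every value in -1·ℂ = ℂ, and adding -2 is a bijection of ℂ. So f is surjective and omits no value. (Note: only on the real line is cos bounded by [−1, 1].)

Omitted value: no value.


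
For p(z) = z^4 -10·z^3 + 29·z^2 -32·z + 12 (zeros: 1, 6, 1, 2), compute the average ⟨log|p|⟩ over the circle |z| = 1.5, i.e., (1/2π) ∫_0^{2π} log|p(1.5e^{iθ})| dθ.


Zeros: 1, 1, 2, 6; r = 1.5.
Inside |z| < r: 1, 1. Outside (|z| ≥ r): 2, 6.
p(0) = 12, so log|p(0)| = log(12) = 2.4849.
Apply Jensen: I(r) = log|p(0)| + Σ_k log(r/|z_k|), summed over zeros inside |z| < r.
  log(r/|z_k|) for z_k = 1: log(1.5/1) = 0.4055
  log(r/|z_k|) for z_k = 1: log(1.5/1) = 0.4055
  Outside zeros (2, 6) contribute nothing to the Jensen sum.
Sum over inside zeros: 0.8109.
I(r) = log|p(0)| + (inside sum) = 2.4849 + 0.8109 = 3.2958.
Note: since some zeros are outside |z| ≤ r, the simplified n·log(r) form does NOT apply — only the inside zeros contribute.

I(r) ≈ 3.2958.


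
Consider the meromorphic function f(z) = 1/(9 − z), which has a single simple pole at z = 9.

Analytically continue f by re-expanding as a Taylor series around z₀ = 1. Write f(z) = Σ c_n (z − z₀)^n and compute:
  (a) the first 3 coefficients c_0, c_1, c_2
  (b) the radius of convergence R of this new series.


Let w = z − z₀, so z = z₀ + w.
Then 9 − z = 9 − (z₀ + w) = (9 − z₀) − w = 8 − w.
f(z) = 1/(8 − w) = (1/(8)) · 1/(1 − w/(8)) = Σ_{n≥0} w^n / (8)^(n+1).
So c_n = 1/(8)^(n+1):
  c_0 = 1/(8)^1 = 1/8.
  c_1 = 1/(8)^2 = 1/64.
  c_2 = 1/(8)^3 = 1/512.
The series is valid for |w/d| < 1, i.e. |z − z₀| < |d|.
Radius of convergence: R = |9 − z₀| = |8| = 8 (distance from z₀ to the singularity z = 9).

c_0 = 1/8, c_1 = 1/64, c_2 = 1/512; R = 8.


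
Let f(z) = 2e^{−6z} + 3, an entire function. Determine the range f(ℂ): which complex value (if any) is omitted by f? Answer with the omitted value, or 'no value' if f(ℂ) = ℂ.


Little Picard bounds the complement of f(ℂ) to at most one point.
e^{−6z} is never zero on ℂ, so 2·e^{−6z} takes every value in ℂ ∖ {0}. Adding 3 shifts the range to ℂ ∖ {3}. Thus f omits exactly the value 3.

Omitted value: 3.


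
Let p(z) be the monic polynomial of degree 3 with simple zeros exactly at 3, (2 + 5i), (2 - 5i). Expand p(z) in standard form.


The polynomial is p(z) = ∏_{α ∈ S} (z − α), where S = {3, (2 + 5i), (2 - 5i)}.
Expanding the product yields: p(z) = z^3 -7·z^2 + 41·z -87.
Note conjugate pairs combine to real quadratics: (z − (2+5i))(z − (2−5i)) = z² − 4z + 29.
The resulting polynomial has degree 3 and real coefficients as required.

p(z) = z^3 -7·z^2 + 41·z -87.
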